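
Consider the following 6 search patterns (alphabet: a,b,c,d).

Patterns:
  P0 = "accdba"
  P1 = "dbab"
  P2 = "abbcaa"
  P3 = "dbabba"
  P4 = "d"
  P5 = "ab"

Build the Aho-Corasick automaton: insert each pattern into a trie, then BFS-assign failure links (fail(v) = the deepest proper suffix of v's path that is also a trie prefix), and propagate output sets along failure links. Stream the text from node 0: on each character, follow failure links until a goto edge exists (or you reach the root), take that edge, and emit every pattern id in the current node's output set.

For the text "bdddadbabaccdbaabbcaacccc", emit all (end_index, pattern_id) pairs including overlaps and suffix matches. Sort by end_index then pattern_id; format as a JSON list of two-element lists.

Build:
Trie nodes:
  0='ε' goto a→1 d→7
  1='a' goto b→11 c→2
  2='ac' goto c→3
  3='acc' goto d→4
  4='accd' goto b→5
  5='accdb' goto a→6
  6='accdba' goto ·  [P0 ends]
  7='d' goto b→8  [P4 ends]
  8='db' goto a→9
  9='dba' goto b→10
  10='dbab' goto b→16  [P1 ends]
  11='ab' goto b→12  [P5 ends]
  12='abb' goto c→13
  13='abbc' goto a→14
  14='abbca' goto a→15
  15='abbcaa' goto ·  [P2 ends]
  16='dbabb' goto a→17
  17='dbabba' goto ·  [P3 ends]

Failure links (BFS by depth):
  fail(1) 'a': from fail(0)=0 chase 'a': 0 ⇒ 0;  out=∅∪out(0)=∅
  fail(7) 'd': from fail(0)=0 chase 'd': 0 ⇒ 0;  out={4}∪out(0)={4}
  fail(2) 'ac': from fail(1)=0 chase 'c': 0 ⇒ 0;  out=∅∪out(0)=∅
  fail(8) 'db': from fail(7)=0 chase 'b': 0 ⇒ 0;  out=∅∪out(0)=∅
  fail(11) 'ab': from fail(1)=0 chase 'b': 0 ⇒ 0;  out={5}∪out(0)={5}
  fail(3) 'acc': from fail(2)=0 chase 'c': 0 ⇒ 0;  out=∅∪out(0)=∅
  fail(9) 'dba': from fail(8)=0 chase 'a': 0 ⇒ 1;  out=∅∪out(1)=∅
  fail(12) 'abb': from fail(11)=0 chase 'b': 0 ⇒ 0;  out=∅∪out(0)=∅
  fail(4) 'accd': from fail(3)=0 chase 'd': 0 ⇒ 7;  out=∅∪out(7)={4}
  fail(10) 'dbab': from fail(9)=1 chase 'b': 1 ⇒ 11;  out={1}∪out(11)={1,5}
  fail(13) 'abbc': from fail(12)=0 chase 'c': 0 ⇒ 0;  out=∅∪out(0)=∅
  fail(5) 'accdb': from fail(4)=7 chase 'b': 7 ⇒ 8;  out=∅∪out(8)=∅
  fail(14) 'abbca': from fail(13)=0 chase 'a': 0 ⇒ 1;  out=∅∪out(1)=∅
  fail(16) 'dbabb': from fail(10)=11 chase 'b': 11 ⇒ 12;  out=∅∪out(12)=∅
  fail(6) 'accdba': from fail(5)=8 chase 'a': 8 ⇒ 9;  out={0}∪out(9)={0}
  fail(15) 'abbcaa': from fail(14)=1 chase 'a': 1→0 ⇒ 1;  out={2}∪out(1)={2}
  fail(17) 'dbabba': from fail(16)=12 chase 'a': 12→0 ⇒ 1;  out={3}∪out(1)={3}

Run:
pos 0 'b': at 0
pos 1 'd': at 7  → match P4@[1:1]
pos 2 'd': at 7 ·f  → match P4@[2:2]
pos 3 'd': at 7 ·f  → match P4@[3:3]
pos 4 'a': at 1 ·f
pos 5 'd': at 7 ·f  → match P4@[5:5]
pos 6 'b': at 8
pos 7 'a': at 9
pos 8 'b': at 10  → match P1@[5:8],P5@[7:8]
pos 9 'a': at 1 ·f
pos 10 'c': at 2
pos 11 'c': at 3
pos 12 'd': at 4  → match P4@[12:12]
pos 13 'b': at 5
pos 14 'a': at 6  → match P0@[9:14]
pos 15 'a': at 1 ·f
pos 16 'b': at 11  → match P5@[15:16]
pos 17 'b': at 12
pos 18 'c': at 13
pos 19 'a': at 14
pos 20 'a': at 15  → match P2@[15:20]
pos 21 'c': at 2 ·f
pos 22 'c': at 3
pos 23 'c': at 0 ·f
pos 24 'c': at 0

All matches (sorted): [[1,4],[2,4],[3,4],[5,4],[8,1],[8,5],[12,4],[14,0],[16,5],[20,2]]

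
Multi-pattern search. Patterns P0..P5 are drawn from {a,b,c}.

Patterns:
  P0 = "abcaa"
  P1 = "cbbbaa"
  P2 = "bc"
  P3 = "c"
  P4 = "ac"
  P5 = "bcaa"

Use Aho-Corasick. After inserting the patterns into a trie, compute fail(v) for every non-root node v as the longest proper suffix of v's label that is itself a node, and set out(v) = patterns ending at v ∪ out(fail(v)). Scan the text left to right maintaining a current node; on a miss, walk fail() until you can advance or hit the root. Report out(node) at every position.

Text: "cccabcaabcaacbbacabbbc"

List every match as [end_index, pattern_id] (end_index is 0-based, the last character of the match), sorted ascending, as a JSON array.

Build automaton:
Trie nodes:
  n0 'ε': a→1 b→12 c→6
  n1 'a': b→2 c→14
  n2 'ab': c→3
  n3 'abc': a→4
  n4 'abca': a→5
  n5 'abcaa': ·  [P0 ends]
  n6 'c': b→7  [P3 ends]
  n7 'cb': b→8
  n8 'cbb': b→9
  n9 'cbbb': a→10
  n10 'cbbba': a→11
  n11 'cbbbaa': ·  [P1 ends]
  n12 'b': c→13
  n13 'bc': a→15  [P2 ends]
  n14 'ac': ·  [P4 ends]
  n15 'bca': a→16
  n16 'bcaa': ·  [P5 ends]

BFS fail/out derivation:
  fail(1) 'a': from fail(0)=0 chase 'a': 0 ⇒ 0;  out=∅∪out(0)=∅
  fail(6) 'c': from fail(0)=0 chase 'c': 0 ⇒ 0;  out={3}∪out(0)={3}
  fail(12) 'b': from fail(0)=0 chase 'b': 0 ⇒ 0;  out=∅∪out(0)=∅
  fail(2) 'ab': from fail(1)=0 chase 'b': 0 ⇒ 12;  out=∅∪out(12)=∅
  fail(7) 'cb': from fail(6)=0 chase 'b': 0 ⇒ 12;  out=∅∪out(12)=∅
  fail(13) 'bc': from fail(12)=0 chase 'c': 0 ⇒ 6;  out={2}∪out(6)={2,3}
  fail(14) 'ac': from fail(1)=0 chase 'c': 0 ⇒ 6;  out={4}∪out(6)={3,4}
  fail(3) 'abc': from fail(2)=12 chase 'c': 12 ⇒ 13;  out=∅∪out(13)={2,3}
  fail(8) 'cbb': from fail(7)=12 chase 'b': 12→0 ⇒ 12;  out=∅∪out(12)=∅
  fail(15) 'bca': from fail(13)=6 chase 'a': 6→0 ⇒ 1;  out=∅∪out(1)=∅
  fail(4) 'abca': from fail(3)=13 chase 'a': 13 ⇒ 15;  out=∅∪out(15)=∅
  fail(9) 'cbbb': from fail(8)=12 chase 'b': 12→0 ⇒ 12;  out=∅∪out(12)=∅
  fail(16) 'bcaa': from fail(15)=1 chase 'a': 1→0 ⇒ 1;  out={5}∪out(1)={5}
  fail(5) 'abcaa': from fail(4)=15 chase 'a': 15 ⇒ 16;  out={0}∪out(16)={0,5}
  fail(10) 'cbbba': from fail(9)=12 chase 'a': 12→0 ⇒ 1;  out=∅∪out(1)=∅
  fail(11) 'cbbbaa': from fail(10)=1 chase 'a': 1→0 ⇒ 1;  out={1}∪out(1)={1}

Scan:
pos 0 'c': at 6  → match P3@[0:0]
pos 1 'c': at 6 ·f  → match P3@[1:1]
pos 2 'c': at 6 ·f  → match P3@[2:2]
pos 3 'a': at 1 ·f
pos 4 'b': at 2
pos 5 'c': at 3  → match P2@[4:5],P3@[5:5]
pos 6 'a': at 4
pos 7 'a': at 5  → match P0@[3:7],P5@[4:7]
pos 8 'b': at 2 ·f
pos 9 'c': at 3  → match P2@[8:9],P3@[9:9]
pos 10 'a': at 4
pos 11 'a': at 5  → match P0@[7:11],P5@[8:11]
pos 12 'c': at 14 ·f  → match P3@[12:12],P4@[11:12]
pos 13 'b': at 7 ·f
pos 14 'b': at 8
pos 15 'a': at 1 ·f
pos 16 'c': at 14  → match P3@[16:16],P4@[15:16]
pos 17 'a': at 1 ·f
pos 18 'b': at 2
pos 19 'b': at 12 ·f
pos 20 'b': at 12 ·f
pos 21 'c': at 13  → match P2@[20:21],P3@[21:21]

Result: [[0,3],[1,3],[2,3],[5,2],[5,3],[7,0],[7,5],[9,2],[9,3],[11,0],[11,5],[12,3],[12,4],[16,3],[16,4],[21,2],[21,3]]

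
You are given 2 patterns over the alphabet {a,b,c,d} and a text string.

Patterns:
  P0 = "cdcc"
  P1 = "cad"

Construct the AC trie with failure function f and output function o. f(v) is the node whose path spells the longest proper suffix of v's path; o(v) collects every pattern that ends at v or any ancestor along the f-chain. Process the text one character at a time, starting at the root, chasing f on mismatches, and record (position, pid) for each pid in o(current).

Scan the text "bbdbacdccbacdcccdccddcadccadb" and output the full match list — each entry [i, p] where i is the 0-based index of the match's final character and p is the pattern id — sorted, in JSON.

Build automaton:
Trie (insert patterns):
  n0 'ε': c→1
  n1 'c': a→5 d→2
  n2 'cd': c→3
  n3 'cdc': c→4
  n4 'cdcc': ·  ←P0
  n5 'ca': d→6
  n6 'cad': ·  ←P1

BFS fail/out derivation:
  fail(1) 'c': from fail(0)=0 chase 'c': 0 ⇒ 0;  out=∅∪out(0)=∅
  fail(2) 'cd': from fail(1)=0 chase 'd': 0 ⇒ 0;  out=∅∪out(0)=∅
  fail(5) 'ca': from fail(1)=0 chase 'a': 0 ⇒ 0;  out=∅∪out(0)=∅
  fail(3) 'cdc': from fail(2)=0 chase 'c': 0 ⇒ 1;  out=∅∪out(1)=∅
  fail(6) 'cad': from fail(5)=0 chase 'd': 0 ⇒ 0;  out={1}∪out(0)={1}
  fail(4) 'cdcc': from fail(3)=1 chase 'c': 1→0 ⇒ 1;  out={0}∪out(1)={0}

Text stream:
pos 0 'b': at 0
pos 1 'b': at 0
pos 2 'd': at 0
pos 3 'b': at 0
pos 4 'a': at 0
pos 5 'c': at 1
pos 6 'd': at 2
pos 7 'c': at 3
pos 8 'c': at 4  → match P0@[5:8]
pos 9 'b': at 0 (via fail)
pos 10 'a': at 0
pos 11 'c': at 1
pos 12 'd': at 2
pos 13 'c': at 3
pos 14 'c': at 4  → match P0@[11:14]
pos 15 'c': at 1 (via fail)
pos 16 'd': at 2
pos 17 'c': at 3
pos 18 'c': at 4  → match P0@[15:18]
pos 19 'd': at 2 (via fail)
pos 20 'd': at 0 (via fail)
pos 21 'c': at 1
pos 22 'a': at 5
pos 23 'd': at 6  → match P1@[21:23]
pos 24 'c': at 1 (via fail)
pos 25 'c': at 1 (via fail)
pos 26 'a': at 5
pos 27 'd': at 6  → match P1@[25:27]
pos 28 'b': at 0 (via fail)

Matches: [[8,0],[14,0],[18,0],[23,1],[27,1]]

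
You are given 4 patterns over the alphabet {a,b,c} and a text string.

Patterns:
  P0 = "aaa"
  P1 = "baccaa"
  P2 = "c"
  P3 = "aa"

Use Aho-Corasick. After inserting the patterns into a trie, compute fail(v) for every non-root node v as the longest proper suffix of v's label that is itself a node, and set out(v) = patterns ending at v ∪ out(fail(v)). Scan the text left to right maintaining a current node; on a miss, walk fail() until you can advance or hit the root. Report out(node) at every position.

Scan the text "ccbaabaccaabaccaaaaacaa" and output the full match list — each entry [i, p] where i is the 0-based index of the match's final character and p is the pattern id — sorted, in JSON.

Build:
Trie (insert patterns):
  0='ε' goto a→1 b→4 c→10
  1='a' goto a→2
  2='aa' goto a→3  ←P3
  3='aaa' goto ·  ←P0
  4='b' goto a→5
  5='ba' goto c→6
  6='bac' goto c→7
  7='bacc' goto a→8
  8='bacca' goto a→9
  9='baccaa' goto ·  ←P1
  10='c' goto ·  ←P2

Failure links (BFS by depth):
  fail(1) 'a': from fail(0)=0 chase 'a': 0 ⇒ 0;  out=∅∪out(0)=∅
  fail(4) 'b': from fail(0)=0 chase 'b': 0 ⇒ 0;  out=∅∪out(0)=∅
  fail(10) 'c': from fail(0)=0 chase 'c': 0 ⇒ 0;  out={2}∪out(0)={2}
  fail(2) 'aa': from fail(1)=0 chase 'a': 0 ⇒ 1;  out={3}∪out(1)={3}
  fail(5) 'ba': from fail(4)=0 chase 'a': 0 ⇒ 1;  out=∅∪out(1)=∅
  fail(3) 'aaa': from fail(2)=1 chase 'a': 1 ⇒ 2;  out={0}∪out(2)={0,3}
  fail(6) 'bac': from fail(5)=1 chase 'c': 1→0 ⇒ 10;  out=∅∪out(10)={2}
  fail(7) 'bacc': from fail(6)=10 chase 'c': 10→0 ⇒ 10;  out=∅∪out(10)={2}
  fail(8) 'bacca': from fail(7)=10 chase 'a': 10→0 ⇒ 1;  out=∅∪out(1)=∅
  fail(9) 'baccaa': from fail(8)=1 chase 'a': 1 ⇒ 2;  out={1}∪out(2)={1,3}

Run:
i=0 'c': node 0→10  ** P2@[0:0]
i=1 'c': node 10→10 ·f  ** P2@[1:1]
i=2 'b': node 10→4 ·f
i=3 'a': node 4→5
i=4 'a': node 5→2 ·f  ** P3@[3:4]
i=5 'b': node 2→4 ·f
i=6 'a': node 4→5
i=7 'c': node 5→6  ** P2@[7:7]
i=8 'c': node 6→7  ** P2@[8:8]
i=9 'a': node 7→8
i=10 'a': node 8→9  ** P1@[5:10],P3@[9:10]
i=11 'b': node 9→4 ·f
i=12 'a': node 4→5
i=13 'c': node 5→6  ** P2@[13:13]
i=14 'c': node 6→7  ** P2@[14:14]
i=15 'a': node 7→8
i=16 'a': node 8→9  ** P1@[11:16],P3@[15:16]
i=17 'a': node 9→3 ·f  ** P0@[15:17],P3@[16:17]
i=18 'a': node 3→3 ·f  ** P0@[16:18],P3@[17:18]
i=19 'a': node 3→3 ·f  ** P0@[17:19],P3@[18:19]
i=20 'c': node 3→10 ·f  ** P2@[20:20]
i=21 'a': node 10→1 ·f
i=22 'a': node 1→2  ** P3@[21:22]

Matches: [[0,2],[1,2],[4,3],[7,2],[8,2],[10,1],[10,3],[13,2],[14,2],[16,1],[16,3],[17,0],[17,3],[18,0],[18,3],[19,0],[19,3],[20,2],[22,3]]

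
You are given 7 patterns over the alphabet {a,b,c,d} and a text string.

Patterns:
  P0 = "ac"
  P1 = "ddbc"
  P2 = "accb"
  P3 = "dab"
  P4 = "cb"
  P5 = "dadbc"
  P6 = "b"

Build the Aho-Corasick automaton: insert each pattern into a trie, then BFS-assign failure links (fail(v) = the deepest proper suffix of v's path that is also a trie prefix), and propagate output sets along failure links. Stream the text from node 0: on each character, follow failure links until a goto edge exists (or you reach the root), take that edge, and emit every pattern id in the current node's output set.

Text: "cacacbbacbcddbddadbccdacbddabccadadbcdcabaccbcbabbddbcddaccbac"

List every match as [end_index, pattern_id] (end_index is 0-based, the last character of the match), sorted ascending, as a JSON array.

Build automaton:
Trie nodes:
  n0 'ε': a→1 b→16 c→11 d→3
  n1 'a': c→2
  n2 'ac': c→7  [P0 ends]
  n3 'd': a→9 d→4
  n4 'dd': b→5
  n5 'ddb': c→6
  n6 'ddbc': ·  [P1 ends]
  n7 'acc': b→8
  n8 'accb': ·  [P2 ends]
  n9 'da': b→10 d→13
  n10 'dab': ·  [P3 ends]
  n11 'c': b→12
  n12 'cb': ·  [P4 ends]
  n13 'dad': b→14
  n14 'dadb': c→15
  n15 'dadbc': ·  [P5 ends]
  n16 'b': ·  [P6 ends]

Failure links (BFS by depth):
  n1('a'): parent n0 fail=0; on 'a' 0 → fail=0;  out ∅∪∅=∅
  n3('d'): parent n0 fail=0; on 'd' 0 → fail=0;  out ∅∪∅=∅
  n11('c'): parent n0 fail=0; on 'c' 0 → fail=0;  out ∅∪∅=∅
  n16('b'): parent n0 fail=0; on 'b' 0 → fail=0;  out {6}∪∅={6}
  n2('ac'): parent n1 fail=0; on 'c' 0 → fail=11;  out {0}∪∅={0}
  n4('dd'): parent n3 fail=0; on 'd' 0 → fail=3;  out ∅∪∅=∅
  n9('da'): parent n3 fail=0; on 'a' 0 → fail=1;  out ∅∪∅=∅
  n12('cb'): parent n11 fail=0; on 'b' 0 → fail=16;  out {4}∪{6}={4,6}
  n5('ddb'): parent n4 fail=3; on 'b' 3→0 → fail=16;  out ∅∪{6}={6}
  n7('acc'): parent n2 fail=11; on 'c' 11→0 → fail=11;  out ∅∪∅=∅
  n10('dab'): parent n9 fail=1; on 'b' 1→0 → fail=16;  out {3}∪{6}={3,6}
  n13('dad'): parent n9 fail=1; on 'd' 1→0 → fail=3;  out ∅∪∅=∅
  n6('ddbc'): parent n5 fail=16; on 'c' 16→0 → fail=11;  out {1}∪∅={1}
  n8('accb'): parent n7 fail=11; on 'b' 11 → fail=12;  out {2}∪{4,6}={2,4,6}
  n14('dadb'): parent n13 fail=3; on 'b' 3→0 → fail=16;  out ∅∪{6}={6}
  n15('dadbc'): parent n14 fail=16; on 'c' 16→0 → fail=11;  out {5}∪∅={5}

Run:
pos 0 'c': at 11
pos 1 'a': at 1 ·f
pos 2 'c': at 2  → match P0@[1:2]
pos 3 'a': at 1 ·f
pos 4 'c': at 2  → match P0@[3:4]
pos 5 'b': at 12 ·f  → match P4@[4:5],P6@[5:5]
pos 6 'b': at 16 ·f  → match P6@[6:6]
pos 7 'a': at 1 ·f
pos 8 'c': at 2  → match P0@[7:8]
pos 9 'b': at 12 ·f  → match P4@[8:9],P6@[9:9]
pos 10 'c': at 11 ·f
pos 11 'd': at 3 ·f
pos 12 'd': at 4
pos 13 'b': at 5  → match P6@[13:13]
pos 14 'd': at 3 ·f
pos 15 'd': at 4
pos 16 'a': at 9 ·f
pos 17 'd': at 13
pos 18 'b': at 14  → match P6@[18:18]
pos 19 'c': at 15  → match P5@[15:19]
pos 20 'c': at 11 ·f
pos 21 'd': at 3 ·f
pos 22 'a': at 9
pos 23 'c': at 2 ·f  → match P0@[22:23]
pos 24 'b': at 12 ·f  → match P4@[23:24],P6@[24:24]
pos 25 'd': at 3 ·f
pos 26 'd': at 4
pos 27 'a': at 9 ·f
pos 28 'b': at 10  → match P3@[26:28],P6@[28:28]
pos 29 'c': at 11 ·f
pos 30 'c': at 11 ·f
pos 31 'a': at 1 ·f
pos 32 'd': at 3 ·f
pos 33 'a': at 9
pos 34 'd': at 13
pos 35 'b': at 14  → match P6@[35:35]
pos 36 'c': at 15  → match P5@[32:36]
pos 37 'd': at 3 ·f
pos 38 'c': at 11 ·f
pos 39 'a': at 1 ·f
pos 40 'b': at 16 ·f  → match P6@[40:40]
pos 41 'a': at 1 ·f
pos 42 'c': at 2  → match P0@[41:42]
pos 43 'c': at 7
pos 44 'b': at 8  → match P2@[41:44],P4@[43:44],P6@[44:44]
pos 45 'c': at 11 ·f
pos 46 'b': at 12  → match P4@[45:46],P6@[46:46]
pos 47 'a': at 1 ·f
pos 48 'b': at 16 ·f  → match P6@[48:48]
pos 49 'b': at 16 ·f  → match P6@[49:49]
pos 50 'd': at 3 ·f
pos 51 'd': at 4
pos 52 'b': at 5  → match P6@[52:52]
pos 53 'c': at 6  → match P1@[50:53]
pos 54 'd': at 3 ·f
pos 55 'd': at 4
pos 56 'a': at 9 ·f
pos 57 'c': at 2 ·f  → match P0@[56:57]
pos 58 'c': at 7
pos 59 'b': at 8  → match P2@[56:59],P4@[58:59],P6@[59:59]
pos 60 'a': at 1 ·f
pos 61 'c': at 2  → match P0@[60:61]

Matches: [[2,0],[4,0],[5,4],[5,6],[6,6],[8,0],[9,4],[9,6],[13,6],[18,6],[19,5],[23,0],[24,4],[24,6],[28,3],[28,6],[35,6],[36,5],[40,6],[42,0],[44,2],[44,4],[44,6],[46,4],[46,6],[48,6],[49,6],[52,6],[53,1],[57,0],[59,2],[59,4],[59,6],[61,0]]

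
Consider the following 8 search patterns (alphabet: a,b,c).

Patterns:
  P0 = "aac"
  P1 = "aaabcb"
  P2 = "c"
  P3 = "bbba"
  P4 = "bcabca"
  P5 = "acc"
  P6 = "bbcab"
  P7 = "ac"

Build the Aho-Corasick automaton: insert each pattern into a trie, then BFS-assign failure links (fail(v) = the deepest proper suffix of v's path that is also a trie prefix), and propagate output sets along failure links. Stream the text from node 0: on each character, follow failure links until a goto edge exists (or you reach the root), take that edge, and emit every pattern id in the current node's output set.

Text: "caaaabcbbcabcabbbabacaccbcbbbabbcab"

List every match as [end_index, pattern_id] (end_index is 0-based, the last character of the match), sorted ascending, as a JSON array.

Build automaton:
Trie (insert patterns):
  0='ε' goto a→1 b→9 c→8
  1='a' goto a→2 c→18
  2='aa' goto a→4 c→3
  3='aac' goto ·  [P0 ends]
  4='aaa' goto b→5
  5='aaab' goto c→6
  6='aaabc' goto b→7
  7='aaabcb' goto ·  [P1 ends]
  8='c' goto ·  [P2 ends]
  9='b' goto b→10 c→13
  10='bb' goto b→11 c→20
  11='bbb' goto a→12
  12='bbba' goto ·  [P3 ends]
  13='bc' goto a→14
  14='bca' goto b→15
  15='bcab' goto c→16
  16='bcabc' goto a→17
  17='bcabca' goto ·  [P4 ends]
  18='ac' goto c→19  [P7 ends]
  19='acc' goto ·  [P5 ends]
  20='bbc' goto a→21
  21='bbca' goto b→22
  22='bbcab' goto ·  [P6 ends]

Failure links (BFS by depth):
  n1('a'): parent n0 fail=0; on 'a' 0 → fail=0;  out ∅∪∅=∅
  n8('c'): parent n0 fail=0; on 'c' 0 → fail=0;  out {2}∪∅={2}
  n9('b'): parent n0 fail=0; on 'b' 0 → fail=0;  out ∅∪∅=∅
  n2('aa'): parent n1 fail=0; on 'a' 0 → fail=1;  out ∅∪∅=∅
  n10('bb'): parent n9 fail=0; on 'b' 0 → fail=9;  out ∅∪∅=∅
  n13('bc'): parent n9 fail=0; on 'c' 0 → fail=8;  out ∅∪{2}={2}
  n18('ac'): parent n1 fail=0; on 'c' 0 → fail=8;  out {7}∪{2}={2,7}
  n3('aac'): parent n2 fail=1; on 'c' 1 → fail=18;  out {0}∪{2,7}={0,2,7}
  n4('aaa'): parent n2 fail=1; on 'a' 1 → fail=2;  out ∅∪∅=∅
  n11('bbb'): parent n10 fail=9; on 'b' 9 → fail=10;  out ∅∪∅=∅
  n14('bca'): parent n13 fail=8; on 'a' 8→0 → fail=1;  out ∅∪∅=∅
  n19('acc'): parent n18 fail=8; on 'c' 8→0 → fail=8;  out {5}∪{2}={2,5}
  n20('bbc'): parent n10 fail=9; on 'c' 9 → fail=13;  out ∅∪{2}={2}
  n5('aaab'): parent n4 fail=2; on 'b' 2→1→0 → fail=9;  out ∅∪∅=∅
  n12('bbba'): parent n11 fail=10; on 'a' 10→9→0 → fail=1;  out {3}∪∅={3}
  n15('bcab'): parent n14 fail=1; on 'b' 1→0 → fail=9;  out ∅∪∅=∅
  n21('bbca'): parent n20 fail=13; on 'a' 13 → fail=14;  out ∅∪∅=∅
  n6('aaabc'): parent n5 fail=9; on 'c' 9 → fail=13;  out ∅∪{2}={2}
  n16('bcabc'): parent n15 fail=9; on 'c' 9 → fail=13;  out ∅∪{2}={2}
  n22('bbcab'): parent n21 fail=14; on 'b' 14 → fail=15;  out {6}∪∅={6}
  n7('aaabcb'): parent n6 fail=13; on 'b' 13→8→0 → fail=9;  out {1}∪∅={1}
  n17('bcabca'): parent n16 fail=13; on 'a' 13 → fail=14;  out {4}∪∅={4}

Text stream:
i=0 'c': node 0→8  ** P2@[0:0]
i=1 'a': node 8→1 ·f
i=2 'a': node 1→2
i=3 'a': node 2→4
i=4 'a': node 4→4 ·f
i=5 'b': node 4→5
i=6 'c': node 5→6  ** P2@[6:6]
i=7 'b': node 6→7  ** P1@[2:7]
i=8 'b': node 7→10 ·f
i=9 'c': node 10→20  ** P2@[9:9]
i=10 'a': node 20→21
i=11 'b': node 21→22  ** P6@[7:11]
i=12 'c': node 22→16 ·f  ** P2@[12:12]
i=13 'a': node 16→17  ** P4@[8:13]
i=14 'b': node 17→15 ·f
i=15 'b': node 15→10 ·f
i=16 'b': node 10→11
i=17 'a': node 11→12  ** P3@[14:17]
i=18 'b': node 12→9 ·f
i=19 'a': node 9→1 ·f
i=20 'c': node 1→18  ** P2@[20:20],P7@[19:20]
i=21 'a': node 18→1 ·f
i=22 'c': node 1→18  ** P2@[22:22],P7@[21:22]
i=23 'c': node 18→19  ** P2@[23:23],P5@[21:23]
i=24 'b': node 19→9 ·f
i=25 'c': node 9→13  ** P2@[25:25]
i=26 'b': node 13→9 ·f
i=27 'b': node 9→10
i=28 'b': node 10→11
i=29 'a': node 11→12  ** P3@[26:29]
i=30 'b': node 12→9 ·f
i=31 'b': node 9→10
i=32 'c': node 10→20  ** P2@[32:32]
i=33 'a': node 20→21
i=34 'b': node 21→22  ** P6@[30:34]

All matches (sorted): [[0,2],[6,2],[7,1],[9,2],[11,6],[12,2],[13,4],[17,3],[20,2],[20,7],[22,2],[22,7],[23,2],[23,5],[25,2],[29,3],[32,2],[34,6]]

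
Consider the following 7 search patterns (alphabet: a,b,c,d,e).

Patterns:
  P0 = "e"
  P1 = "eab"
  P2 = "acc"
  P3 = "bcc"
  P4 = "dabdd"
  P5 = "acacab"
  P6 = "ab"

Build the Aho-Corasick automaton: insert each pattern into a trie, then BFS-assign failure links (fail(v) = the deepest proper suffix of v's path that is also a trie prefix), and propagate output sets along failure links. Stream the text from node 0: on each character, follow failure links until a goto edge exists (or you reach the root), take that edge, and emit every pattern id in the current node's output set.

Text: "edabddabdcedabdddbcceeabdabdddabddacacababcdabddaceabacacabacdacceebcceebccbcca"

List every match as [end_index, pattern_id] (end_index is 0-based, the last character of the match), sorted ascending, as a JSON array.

Construct AC machine:
Trie (insert patterns):
  0='ε' goto a→4 b→7 d→10 e→1
  1='e' goto a→2  ←P0
  2='ea' goto b→3
  3='eab' goto ·  ←P1
  4='a' goto b→19 c→5
  5='ac' goto a→15 c→6
  6='acc' goto ·  ←P2
  7='b' goto c→8
  8='bc' goto c→9
  9='bcc' goto ·  ←P3
  10='d' goto a→11
  11='da' goto b→12
  12='dab' goto d→13
  13='dabd' goto d→14
  14='dabdd' goto ·  ←P4
  15='aca' goto c→16
  16='acac' goto a→17
  17='acaca' goto b→18
  18='acacab' goto ·  ←P5
  19='ab' goto ·  ←P6

Failure links (BFS by depth):
  fail(1) 'e': from fail(0)=0 chase 'e': 0 ⇒ 0;  out={0}∪out(0)={0}
  fail(4) 'a': from fail(0)=0 chase 'a': 0 ⇒ 0;  out=∅∪out(0)=∅
  fail(7) 'b': from fail(0)=0 chase 'b': 0 ⇒ 0;  out=∅∪out(0)=∅
  fail(10) 'd': from fail(0)=0 chase 'd': 0 ⇒ 0;  out=∅∪out(0)=∅
  fail(2) 'ea': from fail(1)=0 chase 'a': 0 ⇒ 4;  out=∅∪out(4)=∅
  fail(5) 'ac': from fail(4)=0 chase 'c': 0 ⇒ 0;  out=∅∪out(0)=∅
  fail(8) 'bc': from fail(7)=0 chase 'c': 0 ⇒ 0;  out=∅∪out(0)=∅
  fail(11) 'da': from fail(10)=0 chase 'a': 0 ⇒ 4;  out=∅∪out(4)=∅
  fail(19) 'ab': from fail(4)=0 chase 'b': 0 ⇒ 7;  out={6}∪out(7)={6}
  fail(3) 'eab': from fail(2)=4 chase 'b': 4 ⇒ 19;  out={1}∪out(19)={1,6}
  fail(6) 'acc': from fail(5)=0 chase 'c': 0 ⇒ 0;  out={2}∪out(0)={2}
  fail(9) 'bcc': from fail(8)=0 chase 'c': 0 ⇒ 0;  out={3}∪out(0)={3}
  fail(12) 'dab': from fail(11)=4 chase 'b': 4 ⇒ 19;  out=∅∪out(19)={6}
  fail(15) 'aca': from fail(5)=0 chase 'a': 0 ⇒ 4;  out=∅∪out(4)=∅
  fail(13) 'dabd': from fail(12)=19 chase 'd': 19→7→0 ⇒ 10;  out=∅∪out(10)=∅
  fail(16) 'acac': from fail(15)=4 chase 'c': 4 ⇒ 5;  out=∅∪out(5)=∅
  fail(14) 'dabdd': from fail(13)=10 chase 'd': 10→0 ⇒ 10;  out={4}∪out(10)={4}
  fail(17) 'acaca': from fail(16)=5 chase 'a': 5 ⇒ 15;  out=∅∪out(15)=∅
  fail(18) 'acacab': from fail(17)=15 chase 'b': 15→4 ⇒ 19;  out={5}∪out(19)={5,6}

Text stream:
[0] read 'e'  n0⇒n1  → match P0@[0:0]
[1] read 'd'  n1⇒n10 ·f
[2] read 'a'  n10⇒n11
[3] read 'b'  n11⇒n12  → match P6@[2:3]
[4] read 'd'  n12⇒n13
[5] read 'd'  n13⇒n14  → match P4@[1:5]
[6] read 'a'  n14⇒n11 ·f
[7] read 'b'  n11⇒n12  → match P6@[6:7]
[8] read 'd'  n12⇒n13
[9] read 'c'  n13⇒n0 ·f
[10] read 'e'  n0⇒n1  → match P0@[10:10]
[11] read 'd'  n1⇒n10 ·f
[12] read 'a'  n10⇒n11
[13] read 'b'  n11⇒n12  → match P6@[12:13]
[14] read 'd'  n12⇒n13
[15] read 'd'  n13⇒n14  → match P4@[11:15]
[16] read 'd'  n14⇒n10 ·f
[17] read 'b'  n10⇒n7 ·f
[18] read 'c'  n7⇒n8
[19] read 'c'  n8⇒n9  → match P3@[17:19]
[20] read 'e'  n9⇒n1 ·f  → match P0@[20:20]
[21] read 'e'  n1⇒n1 ·f  → match P0@[21:21]
[22] read 'a'  n1⇒n2
[23] read 'b'  n2⇒n3  → match P1@[21:23],P6@[22:23]
[24] read 'd'  n3⇒n10 ·f
[25] read 'a'  n10⇒n11
[26] read 'b'  n11⇒n12  → match P6@[25:26]
[27] read 'd'  n12⇒n13
[28] read 'd'  n13⇒n14  → match P4@[24:28]
[29] read 'd'  n14⇒n10 ·f
[30] read 'a'  n10⇒n11
[31] read 'b'  n11⇒n12  → match P6@[30:31]
[32] read 'd'  n12⇒n13
[33] read 'd'  n13⇒n14  → match P4@[29:33]
[34] read 'a'  n14⇒n11 ·f
[35] read 'c'  n11⇒n5 ·f
[36] read 'a'  n5⇒n15
[37] read 'c'  n15⇒n16
[38] read 'a'  n16⇒n17
[39] read 'b'  n17⇒n18  → match P5@[34:39],P6@[38:39]
[40] read 'a'  n18⇒n4 ·f
[41] read 'b'  n4⇒n19  → match P6@[40:41]
[42] read 'c'  n19⇒n8 ·f
[43] read 'd'  n8⇒n10 ·f
[44] read 'a'  n10⇒n11
[45] read 'b'  n11⇒n12  → match P6@[44:45]
[46] read 'd'  n12⇒n13
[47] read 'd'  n13⇒n14  → match P4@[43:47]
[48] read 'a'  n14⇒n11 ·f
[49] read 'c'  n11⇒n5 ·f
[50] read 'e'  n5⇒n1 ·f  → match P0@[50:50]
[51] read 'a'  n1⇒n2
[52] read 'b'  n2⇒n3  → match P1@[50:52],P6@[51:52]
[53] read 'a'  n3⇒n4 ·f
[54] read 'c'  n4⇒n5
[55] read 'a'  n5⇒n15
[56] read 'c'  n15⇒n16
[57] read 'a'  n16⇒n17
[58] read 'b'  n17⇒n18  → match P5@[53:58],P6@[57:58]
[59] read 'a'  n18⇒n4 ·f
[60] read 'c'  n4⇒n5
[61] read 'd'  n5⇒n10 ·f
[62] read 'a'  n10⇒n11
[63] read 'c'  n11⇒n5 ·f
[64] read 'c'  n5⇒n6  → match P2@[62:64]
[65] read 'e'  n6⇒n1 ·f  → match P0@[65:65]
[66] read 'e'  n1⇒n1 ·f  → match P0@[66:66]
[67] read 'b'  n1⇒n7 ·f
[68] read 'c'  n7⇒n8
[69] read 'c'  n8⇒n9  → match P3@[67:69]
[70] read 'e'  n9⇒n1 ·f  → match P0@[70:70]
[71] read 'e'  n1⇒n1 ·f  → match P0@[71:71]
[72] read 'b'  n1⇒n7 ·f
[73] read 'c'  n7⇒n8
[74] read 'c'  n8⇒n9  → match P3@[72:74]
[75] read 'b'  n9⇒n7 ·f
[76] read 'c'  n7⇒n8
[77] read 'c'  n8⇒n9  → match P3@[75:77]
[78] read 'a'  n9⇒n4 ·f

Matches: [[0,0],[3,6],[5,4],[7,6],[10,0],[13,6],[15,4],[19,3],[20,0],[21,0],[23,1],[23,6],[26,6],[28,4],[31,6],[33,4],[39,5],[39,6],[41,6],[45,6],[47,4],[50,0],[52,1],[52,6],[58,5],[58,6],[64,2],[65,0],[66,0],[69,3],[70,0],[71,0],[74,3],[77,3]]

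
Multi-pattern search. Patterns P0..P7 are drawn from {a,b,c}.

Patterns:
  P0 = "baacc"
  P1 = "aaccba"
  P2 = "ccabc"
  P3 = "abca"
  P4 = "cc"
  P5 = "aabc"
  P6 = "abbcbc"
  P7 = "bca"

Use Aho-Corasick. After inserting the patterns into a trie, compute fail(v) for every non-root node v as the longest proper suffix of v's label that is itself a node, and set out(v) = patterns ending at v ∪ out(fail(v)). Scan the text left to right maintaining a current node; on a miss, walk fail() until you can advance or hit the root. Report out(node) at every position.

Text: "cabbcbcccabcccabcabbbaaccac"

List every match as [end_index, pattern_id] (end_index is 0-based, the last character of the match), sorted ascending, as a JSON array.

Build automaton:
Trie nodes:
  n0 'ε': a→6 b→1 c→12
  n1 'b': a→2 c→26
  n2 'ba': a→3
  n3 'baa': c→4
  n4 'baac': c→5
  n5 'baacc': ·  [P0 ends]
  n6 'a': a→7 b→17
  n7 'aa': b→20 c→8
  n8 'aac': c→9
  n9 'aacc': b→10
  n10 'aaccb': a→11
  n11 'aaccba': ·  [P1 ends]
  n12 'c': c→13
  n13 'cc': a→14  [P4 ends]
  n14 'cca': b→15
  n15 'ccab': c→16
  n16 'ccabc': ·  [P2 ends]
  n17 'ab': b→22 c→18
  n18 'abc': a→19
  n19 'abca': ·  [P3 ends]
  n20 'aab': c→21
  n21 'aabc': ·  [P5 ends]
  n22 'abb': c→23
  n23 'abbc': b→24
  n24 'abbcb': c→25
  n25 'abbcbc': ·  [P6 ends]
  n26 'bc': a→27
  n27 'bca': ·  [P7 ends]

Failure links (BFS by depth):
  fail(1) 'b': from fail(0)=0 chase 'b': 0 ⇒ 0;  out=∅∪out(0)=∅
  fail(6) 'a': from fail(0)=0 chase 'a': 0 ⇒ 0;  out=∅∪out(0)=∅
  fail(12) 'c': from fail(0)=0 chase 'c': 0 ⇒ 0;  out=∅∪out(0)=∅
  fail(2) 'ba': from fail(1)=0 chase 'a': 0 ⇒ 6;  out=∅∪out(6)=∅
  fail(7) 'aa': from fail(6)=0 chase 'a': 0 ⇒ 6;  out=∅∪out(6)=∅
  fail(13) 'cc': from fail(12)=0 chase 'c': 0 ⇒ 12;  out={4}∪out(12)={4}
  fail(17) 'ab': from fail(6)=0 chase 'b': 0 ⇒ 1;  out=∅∪out(1)=∅
  fail(26) 'bc': from fail(1)=0 chase 'c': 0 ⇒ 12;  out=∅∪out(12)=∅
  fail(3) 'baa': from fail(2)=6 chase 'a': 6 ⇒ 7;  out=∅∪out(7)=∅
  fail(8) 'aac': from fail(7)=6 chase 'c': 6→0 ⇒ 12;  out=∅∪out(12)=∅
  fail(14) 'cca': from fail(13)=12 chase 'a': 12→0 ⇒ 6;  out=∅∪out(6)=∅
  fail(18) 'abc': from fail(17)=1 chase 'c': 1 ⇒ 26;  out=∅∪out(26)=∅
  fail(20) 'aab': from fail(7)=6 chase 'b': 6 ⇒ 17;  out=∅∪out(17)=∅
  fail(22) 'abb': from fail(17)=1 chase 'b': 1→0 ⇒ 1;  out=∅∪out(1)=∅
  fail(27) 'bca': from fail(26)=12 chase 'a': 12→0 ⇒ 6;  out={7}∪out(6)={7}
  fail(4) 'baac': from fail(3)=7 chase 'c': 7 ⇒ 8;  out=∅∪out(8)=∅
  fail(9) 'aacc': from fail(8)=12 chase 'c': 12 ⇒ 13;  out=∅∪out(13)={4}
  fail(15) 'ccab': from fail(14)=6 chase 'b': 6 ⇒ 17;  out=∅∪out(17)=∅
  fail(19) 'abca': from fail(18)=26 chase 'a': 26 ⇒ 27;  out={3}∪out(27)={3,7}
  fail(21) 'aabc': from fail(20)=17 chase 'c': 17 ⇒ 18;  out={5}∪out(18)={5}
  fail(23) 'abbc': from fail(22)=1 chase 'c': 1 ⇒ 26;  out=∅∪out(26)=∅
  fail(5) 'baacc': from fail(4)=8 chase 'c': 8 ⇒ 9;  out={0}∪out(9)={0,4}
  fail(10) 'aaccb': from fail(9)=13 chase 'b': 13→12→0 ⇒ 1;  out=∅∪out(1)=∅
  fail(16) 'ccabc': from fail(15)=17 chase 'c': 17 ⇒ 18;  out={2}∪out(18)={2}
  fail(24) 'abbcb': from fail(23)=26 chase 'b': 26→12→0 ⇒ 1;  out=∅∪out(1)=∅
  fail(11) 'aaccba': from fail(10)=1 chase 'a': 1 ⇒ 2;  out={1}∪out(2)={1}
  fail(25) 'abbcbc': from fail(24)=1 chase 'c': 1 ⇒ 26;  out={6}∪out(26)={6}

Scan:
[0] read 'c'  n0⇒n12
[1] read 'a'  n12⇒n6 (via fail)
[2] read 'b'  n6⇒n17
[3] read 'b'  n17⇒n22
[4] read 'c'  n22⇒n23
[5] read 'b'  n23⇒n24
[6] read 'c'  n24⇒n25  ** P6@[1:6]
[7] read 'c'  n25⇒n13 (via fail)  ** P4@[6:7]
[8] read 'c'  n13⇒n13 (via fail)  ** P4@[7:8]
[9] read 'a'  n13⇒n14
[10] read 'b'  n14⇒n15
[11] read 'c'  n15⇒n16  ** P2@[7:11]
[12] read 'c'  n16⇒n13 (via fail)  ** P4@[11:12]
[13] read 'c'  n13⇒n13 (via fail)  ** P4@[12:13]
[14] read 'a'  n13⇒n14
[15] read 'b'  n14⇒n15
[16] read 'c'  n15⇒n16  ** P2@[12:16]
[17] read 'a'  n16⇒n19 (via fail)  ** P3@[14:17],P7@[15:17]
[18] read 'b'  n19⇒n17 (via fail)
[19] read 'b'  n17⇒n22
[20] read 'b'  n22⇒n1 (via fail)
[21] read 'a'  n1⇒n2
[22] read 'a'  n2⇒n3
[23] read 'c'  n3⇒n4
[24] read 'c'  n4⇒n5  ** P0@[20:24],P4@[23:24]
[25] read 'a'  n5⇒n14 (via fail)
[26] read 'c'  n14⇒n12 (via fail)

Matches: [[6,6],[7,4],[8,4],[11,2],[12,4],[13,4],[16,2],[17,3],[17,7],[24,0],[24,4]]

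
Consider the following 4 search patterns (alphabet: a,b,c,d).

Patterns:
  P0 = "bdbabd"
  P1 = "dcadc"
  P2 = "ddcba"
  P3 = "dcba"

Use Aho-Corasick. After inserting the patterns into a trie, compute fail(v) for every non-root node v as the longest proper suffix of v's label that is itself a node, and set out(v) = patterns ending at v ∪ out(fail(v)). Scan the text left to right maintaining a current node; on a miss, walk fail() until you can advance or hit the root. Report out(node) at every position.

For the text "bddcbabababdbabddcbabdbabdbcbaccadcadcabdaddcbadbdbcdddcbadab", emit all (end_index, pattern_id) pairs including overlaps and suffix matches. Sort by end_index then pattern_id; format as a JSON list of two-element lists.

Build automaton:
Trie nodes:
  n0 'ε': b→1 d→7
  n1 'b': d→2
  n2 'bd': b→3
  n3 'bdb': a→4
  n4 'bdba': b→5
  n5 'bdbab': d→6
  n6 'bdbabd': ·  [P0 ends]
  n7 'd': c→8 d→12
  n8 'dc': a→9 b→16
  n9 'dca': d→10
  n10 'dcad': c→11
  n11 'dcadc': ·  [P1 ends]
  n12 'dd': c→13
  n13 'ddc': b→14
  n14 'ddcb': a→15
  n15 'ddcba': ·  [P2 ends]
  n16 'dcb': a→17
  n17 'dcba': ·  [P3 ends]

BFS fail/out derivation:
  n1('b'): parent n0 fail=0; on 'b' 0 → fail=0;  out ∅∪∅=∅
  n7('d'): parent n0 fail=0; on 'd' 0 → fail=0;  out ∅∪∅=∅
  n2('bd'): parent n1 fail=0; on 'd' 0 → fail=7;  out ∅∪∅=∅
  n8('dc'): parent n7 fail=0; on 'c' 0 → fail=0;  out ∅∪∅=∅
  n12('dd'): parent n7 fail=0; on 'd' 0 → fail=7;  out ∅∪∅=∅
  n3('bdb'): parent n2 fail=7; on 'b' 7→0 → fail=1;  out ∅∪∅=∅
  n9('dca'): parent n8 fail=0; on 'a' 0 → fail=0;  out ∅∪∅=∅
  n13('ddc'): parent n12 fail=7; on 'c' 7 → fail=8;  out ∅∪∅=∅
  n16('dcb'): parent n8 fail=0; on 'b' 0 → fail=1;  out ∅∪∅=∅
  n4('bdba'): parent n3 fail=1; on 'a' 1→0 → fail=0;  out ∅∪∅=∅
  n10('dcad'): parent n9 fail=0; on 'd' 0 → fail=7;  out ∅∪∅=∅
  n14('ddcb'): parent n13 fail=8; on 'b' 8 → fail=16;  out ∅∪∅=∅
  n17('dcba'): parent n16 fail=1; on 'a' 1→0 → fail=0;  out {3}∪∅={3}
  n5('bdbab'): parent n4 fail=0; on 'b' 0 → fail=1;  out ∅∪∅=∅
  n11('dcadc'): parent n10 fail=7; on 'c' 7 → fail=8;  out {1}∪∅={1}
  n15('ddcba'): parent n14 fail=16; on 'a' 16 → fail=17;  out {2}∪{3}={2,3}
  n6('bdbabd'): parent n5 fail=1; on 'd' 1 → fail=2;  out {0}∪∅={0}

Scan:
[0] read 'b'  n0⇒n1
[1] read 'd'  n1⇒n2
[2] read 'd'  n2⇒n12 (via fail)
[3] read 'c'  n12⇒n13
[4] read 'b'  n13⇒n14
[5] read 'a'  n14⇒n15  emit P2@[1:5],P3@[2:5]
[6] read 'b'  n15⇒n1 (via fail)
[7] read 'a'  n1⇒n0 (via fail)
[8] read 'b'  n0⇒n1
[9] read 'a'  n1⇒n0 (via fail)
[10] read 'b'  n0⇒n1
[11] read 'd'  n1⇒n2
[12] read 'b'  n2⇒n3
[13] read 'a'  n3⇒n4
[14] read 'b'  n4⇒n5
[15] read 'd'  n5⇒n6  emit P0@[10:15]
[16] read 'd'  n6⇒n12 (via fail)
[17] read 'c'  n12⇒n13
[18] read 'b'  n13⇒n14
[19] read 'a'  n14⇒n15  emit P2@[15:19],P3@[16:19]
[20] read 'b'  n15⇒n1 (via fail)
[21] read 'd'  n1⇒n2
[22] read 'b'  n2⇒n3
[23] read 'a'  n3⇒n4
[24] read 'b'  n4⇒n5
[25] read 'd'  n5⇒n6  emit P0@[20:25]
[26] read 'b'  n6⇒n3 (via fail)
[27] read 'c'  n3⇒n0 (via fail)
[28] read 'b'  n0⇒n1
[29] read 'a'  n1⇒n0 (via fail)
[30] read 'c'  n0⇒n0
[31] read 'c'  n0⇒n0
[32] read 'a'  n0⇒n0
[33] read 'd'  n0⇒n7
[34] read 'c'  n7⇒n8
[35] read 'a'  n8⇒n9
[36] read 'd'  n9⇒n10
[37] read 'c'  n10⇒n11  emit P1@[33:37]
[38] read 'a'  n11⇒n9 (via fail)
[39] read 'b'  n9⇒n1 (via fail)
[40] read 'd'  n1⇒n2
[41] read 'a'  n2⇒n0 (via fail)
[42] read 'd'  n0⇒n7
[43] read 'd'  n7⇒n12
[44] read 'c'  n12⇒n13
[45] read 'b'  n13⇒n14
[46] read 'a'  n14⇒n15  emit P2@[42:46],P3@[43:46]
[47] read 'd'  n15⇒n7 (via fail)
[48] read 'b'  n7⇒n1 (via fail)
[49] read 'd'  n1⇒n2
[50] read 'b'  n2⇒n3
[51] read 'c'  n3⇒n0 (via fail)
[52] read 'd'  n0⇒n7
[53] read 'd'  n7⇒n12
[54] read 'd'  n12⇒n12 (via fail)
[55] read 'c'  n12⇒n13
[56] read 'b'  n13⇒n14
[57] read 'a'  n14⇒n15  emit P2@[53:57],P3@[54:57]
[58] read 'd'  n15⇒n7 (via fail)
[59] read 'a'  n7⇒n0 (via fail)
[60] read 'b'  n0⇒n1

Matches: [[5,2],[5,3],[15,0],[19,2],[19,3],[25,0],[37,1],[46,2],[46,3],[57,2],[57,3]]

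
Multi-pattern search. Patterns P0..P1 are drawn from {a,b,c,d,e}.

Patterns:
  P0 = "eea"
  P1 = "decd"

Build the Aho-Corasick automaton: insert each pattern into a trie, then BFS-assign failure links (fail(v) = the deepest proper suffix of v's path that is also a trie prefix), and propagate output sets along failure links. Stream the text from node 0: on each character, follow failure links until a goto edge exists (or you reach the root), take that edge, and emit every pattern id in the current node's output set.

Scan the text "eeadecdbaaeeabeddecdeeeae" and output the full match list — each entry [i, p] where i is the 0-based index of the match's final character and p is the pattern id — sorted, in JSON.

Build:
Trie (insert patterns):
  n0 'ε': d→4 e→1
  n1 'e': e→2
  n2 'ee': a→3
  n3 'eea': ·  ←P0
  n4 'd': e→5
  n5 'de': c→6
  n6 'dec': d→7
  n7 'decd': ·  ←P1

BFS fail/out derivation:
  n1('e'): parent n0 fail=0; on 'e' 0 → fail=0;  out ∅∪∅=∅
  n4('d'): parent n0 fail=0; on 'd' 0 → fail=0;  out ∅∪∅=∅
  n2('ee'): parent n1 fail=0; on 'e' 0 → fail=1;  out ∅∪∅=∅
  n5('de'): parent n4 fail=0; on 'e' 0 → fail=1;  out ∅∪∅=∅
  n3('eea'): parent n2 fail=1; on 'a' 1→0 → fail=0;  out {0}∪∅={0}
  n6('dec'): parent n5 fail=1; on 'c' 1→0 → fail=0;  out ∅∪∅=∅
  n7('decd'): parent n6 fail=0; on 'd' 0 → fail=4;  out {1}∪∅={1}

Scan:
[0] read 'e'  n0⇒n1
[1] read 'e'  n1⇒n2
[2] read 'a'  n2⇒n3  → match P0@[0:2]
[3] read 'd'  n3⇒n4 (via fail)
[4] read 'e'  n4⇒n5
[5] read 'c'  n5⇒n6
[6] read 'd'  n6⇒n7  → match P1@[3:6]
[7] read 'b'  n7⇒n0 (via fail)
[8] read 'a'  n0⇒n0
[9] read 'a'  n0⇒n0
[10] read 'e'  n0⇒n1
[11] read 'e'  n1⇒n2
[12] read 'a'  n2⇒n3  → match P0@[10:12]
[13] read 'b'  n3⇒n0 (via fail)
[14] read 'e'  n0⇒n1
[15] read 'd'  n1⇒n4 (via fail)
[16] read 'd'  n4⇒n4 (via fail)
[17] read 'e'  n4⇒n5
[18] read 'c'  n5⇒n6
[19] read 'd'  n6⇒n7  → match P1@[16:19]
[20] read 'e'  n7⇒n5 (via fail)
[21] read 'e'  n5⇒n2 (via fail)
[22] read 'e'  n2⇒n2 (via fail)
[23] read 'a'  n2⇒n3  → match P0@[21:23]
[24] read 'e'  n3⇒n1 (via fail)

Result: [[2,0],[6,1],[12,0],[19,1],[23,0]]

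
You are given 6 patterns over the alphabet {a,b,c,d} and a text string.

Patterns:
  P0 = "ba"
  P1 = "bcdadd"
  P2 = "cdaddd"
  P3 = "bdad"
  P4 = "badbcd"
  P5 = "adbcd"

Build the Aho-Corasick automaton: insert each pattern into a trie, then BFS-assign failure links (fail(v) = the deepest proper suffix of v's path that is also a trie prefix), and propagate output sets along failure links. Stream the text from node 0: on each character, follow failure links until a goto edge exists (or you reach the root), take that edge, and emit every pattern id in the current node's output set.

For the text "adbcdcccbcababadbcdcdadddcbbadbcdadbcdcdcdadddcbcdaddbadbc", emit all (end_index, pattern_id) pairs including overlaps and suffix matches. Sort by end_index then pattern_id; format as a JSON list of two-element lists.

Build:
Trie nodes:
  n0 'ε': a→21 b→1 c→8
  n1 'b': a→2 c→3 d→14
  n2 'ba': d→17  [P0 ends]
  n3 'bc': d→4
  n4 'bcd': a→5
  n5 'bcda': d→6
  n6 'bcdad': d→7
  n7 'bcdadd': ·  [P1 ends]
  n8 'c': d→9
  n9 'cd': a→10
  n10 'cda': d→11
  n11 'cdad': d→12
  n12 'cdadd': d→13
  n13 'cdaddd': ·  [P2 ends]
  n14 'bd': a→15
  n15 'bda': d→16
  n16 'bdad': ·  [P3 ends]
  n17 'bad': b→18
  n18 'badb': c→19
  n19 'badbc': d→20
  n20 'badbcd': ·  [P4 ends]
  n21 'a': d→22
  n22 'ad': b→23
  n23 'adb': c→24
  n24 'adbc': d→25
  n25 'adbcd': ·  [P5 ends]

BFS fail/out derivation:
  n1('b'): parent n0 fail=0; on 'b' 0 → fail=0;  out ∅∪∅=∅
  n8('c'): parent n0 fail=0; on 'c' 0 → fail=0;  out ∅∪∅=∅
  n21('a'): parent n0 fail=0; on 'a' 0 → fail=0;  out ∅∪∅=∅
  n2('ba'): parent n1 fail=0; on 'a' 0 → fail=21;  out {0}∪∅={0}
  n3('bc'): parent n1 fail=0; on 'c' 0 → fail=8;  out ∅∪∅=∅
  n9('cd'): parent n8 fail=0; on 'd' 0 → fail=0;  out ∅∪∅=∅
  n14('bd'): parent n1 fail=0; on 'd' 0 → fail=0;  out ∅∪∅=∅
  n22('ad'): parent n21 fail=0; on 'd' 0 → fail=0;  out ∅∪∅=∅
  n4('bcd'): parent n3 fail=8; on 'd' 8 → fail=9;  out ∅∪∅=∅
  n10('cda'): parent n9 fail=0; on 'a' 0 → fail=21;  out ∅∪∅=∅
  n15('bda'): parent n14 fail=0; on 'a' 0 → fail=21;  out ∅∪∅=∅
  n17('bad'): parent n2 fail=21; on 'd' 21 → fail=22;  out ∅∪∅=∅
  n23('adb'): parent n22 fail=0; on 'b' 0 → fail=1;  out ∅∪∅=∅
  n5('bcda'): parent n4 fail=9; on 'a' 9 → fail=10;  out ∅∪∅=∅
  n11('cdad'): parent n10 fail=21; on 'd' 21 → fail=22;  out ∅∪∅=∅
  n16('bdad'): parent n15 fail=21; on 'd' 21 → fail=22;  out {3}∪∅={3}
  n18('badb'): parent n17 fail=22; on 'b' 22 → fail=23;  out ∅∪∅=∅
  n24('adbc'): parent n23 fail=1; on 'c' 1 → fail=3;  out ∅∪∅=∅
  n6('bcdad'): parent n5 fail=10; on 'd' 10 → fail=11;  out ∅∪∅=∅
  n12('cdadd'): parent n11 fail=22; on 'd' 22→0 → fail=0;  out ∅∪∅=∅
  n19('badbc'): parent n18 fail=23; on 'c' 23 → fail=24;  out ∅∪∅=∅
  n25('adbcd'): parent n24 fail=3; on 'd' 3 → fail=4;  out {5}∪∅={5}
  n7('bcdadd'): parent n6 fail=11; on 'd' 11 → fail=12;  out {1}∪∅={1}
  n13('cdaddd'): parent n12 fail=0; on 'd' 0 → fail=0;  out {2}∪∅={2}
  n20('badbcd'): parent n19 fail=24; on 'd' 24 → fail=25;  out {4}∪{5}={4,5}

Text stream:
pos 0 'a': at 21
pos 1 'd': at 22
pos 2 'b': at 23
pos 3 'c': at 24
pos 4 'd': at 25  ** P5@[0:4]
pos 5 'c': at 8 (fail-walked)
pos 6 'c': at 8 (fail-walked)
pos 7 'c': at 8 (fail-walked)
pos 8 'b': at 1 (fail-walked)
pos 9 'c': at 3
pos 10 'a': at 21 (fail-walked)
pos 11 'b': at 1 (fail-walked)
pos 12 'a': at 2  ** P0@[11:12]
pos 13 'b': at 1 (fail-walked)
pos 14 'a': at 2  ** P0@[13:14]
pos 15 'd': at 17
pos 16 'b': at 18
pos 17 'c': at 19
pos 18 'd': at 20  ** P4@[13:18],P5@[14:18]
pos 19 'c': at 8 (fail-walked)
pos 20 'd': at 9
pos 21 'a': at 10
pos 22 'd': at 11
pos 23 'd': at 12
pos 24 'd': at 13  ** P2@[19:24]
pos 25 'c': at 8 (fail-walked)
pos 26 'b': at 1 (fail-walked)
pos 27 'b': at 1 (fail-walked)
pos 28 'a': at 2  ** P0@[27:28]
pos 29 'd': at 17
pos 30 'b': at 18
pos 31 'c': at 19
pos 32 'd': at 20  ** P4@[27:32],P5@[28:32]
pos 33 'a': at 5 (fail-walked)
pos 34 'd': at 6
pos 35 'b': at 23 (fail-walked)
pos 36 'c': at 24
pos 37 'd': at 25  ** P5@[33:37]
pos 38 'c': at 8 (fail-walked)
pos 39 'd': at 9
pos 40 'c': at 8 (fail-walked)
pos 41 'd': at 9
pos 42 'a': at 10
pos 43 'd': at 11
pos 44 'd': at 12
pos 45 'd': at 13  ** P2@[40:45]
pos 46 'c': at 8 (fail-walked)
pos 47 'b': at 1 (fail-walked)
pos 48 'c': at 3
pos 49 'd': at 4
pos 50 'a': at 5
pos 51 'd': at 6
pos 52 'd': at 7  ** P1@[47:52]
pos 53 'b': at 1 (fail-walked)
pos 54 'a': at 2  ** P0@[53:54]
pos 55 'd': at 17
pos 56 'b': at 18
pos 57 'c': at 19

All matches (sorted): [[4,5],[12,0],[14,0],[18,4],[18,5],[24,2],[28,0],[32,4],[32,5],[37,5],[45,2],[52,1],[54,0]]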